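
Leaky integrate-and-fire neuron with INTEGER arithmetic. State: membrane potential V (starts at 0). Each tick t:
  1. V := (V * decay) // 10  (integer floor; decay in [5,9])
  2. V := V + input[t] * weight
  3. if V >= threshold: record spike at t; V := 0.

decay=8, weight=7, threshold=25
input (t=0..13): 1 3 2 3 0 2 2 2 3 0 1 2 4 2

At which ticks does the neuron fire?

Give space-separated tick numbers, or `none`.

t=0: input=1 -> V=7
t=1: input=3 -> V=0 FIRE
t=2: input=2 -> V=14
t=3: input=3 -> V=0 FIRE
t=4: input=0 -> V=0
t=5: input=2 -> V=14
t=6: input=2 -> V=0 FIRE
t=7: input=2 -> V=14
t=8: input=3 -> V=0 FIRE
t=9: input=0 -> V=0
t=10: input=1 -> V=7
t=11: input=2 -> V=19
t=12: input=4 -> V=0 FIRE
t=13: input=2 -> V=14

Answer: 1 3 6 8 12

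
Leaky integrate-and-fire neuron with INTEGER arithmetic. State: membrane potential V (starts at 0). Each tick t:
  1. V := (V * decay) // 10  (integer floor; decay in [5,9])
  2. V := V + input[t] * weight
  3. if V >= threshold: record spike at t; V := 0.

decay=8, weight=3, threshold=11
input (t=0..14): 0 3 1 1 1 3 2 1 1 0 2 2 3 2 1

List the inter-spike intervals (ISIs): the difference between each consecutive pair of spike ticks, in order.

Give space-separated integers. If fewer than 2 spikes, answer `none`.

t=0: input=0 -> V=0
t=1: input=3 -> V=9
t=2: input=1 -> V=10
t=3: input=1 -> V=0 FIRE
t=4: input=1 -> V=3
t=5: input=3 -> V=0 FIRE
t=6: input=2 -> V=6
t=7: input=1 -> V=7
t=8: input=1 -> V=8
t=9: input=0 -> V=6
t=10: input=2 -> V=10
t=11: input=2 -> V=0 FIRE
t=12: input=3 -> V=9
t=13: input=2 -> V=0 FIRE
t=14: input=1 -> V=3

Answer: 2 6 2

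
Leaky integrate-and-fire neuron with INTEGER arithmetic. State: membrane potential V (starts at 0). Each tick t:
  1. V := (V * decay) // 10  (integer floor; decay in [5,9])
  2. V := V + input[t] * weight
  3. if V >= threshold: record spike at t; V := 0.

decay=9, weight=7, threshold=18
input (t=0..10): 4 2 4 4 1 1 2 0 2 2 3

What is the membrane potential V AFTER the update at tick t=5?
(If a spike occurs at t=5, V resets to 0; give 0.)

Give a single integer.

t=0: input=4 -> V=0 FIRE
t=1: input=2 -> V=14
t=2: input=4 -> V=0 FIRE
t=3: input=4 -> V=0 FIRE
t=4: input=1 -> V=7
t=5: input=1 -> V=13
t=6: input=2 -> V=0 FIRE
t=7: input=0 -> V=0
t=8: input=2 -> V=14
t=9: input=2 -> V=0 FIRE
t=10: input=3 -> V=0 FIRE

Answer: 13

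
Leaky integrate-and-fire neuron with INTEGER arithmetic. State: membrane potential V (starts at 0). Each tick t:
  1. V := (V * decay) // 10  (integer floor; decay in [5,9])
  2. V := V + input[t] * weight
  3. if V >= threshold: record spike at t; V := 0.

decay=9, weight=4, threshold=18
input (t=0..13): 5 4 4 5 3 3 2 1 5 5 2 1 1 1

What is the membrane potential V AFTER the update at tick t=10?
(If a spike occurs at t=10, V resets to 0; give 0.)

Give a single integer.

t=0: input=5 -> V=0 FIRE
t=1: input=4 -> V=16
t=2: input=4 -> V=0 FIRE
t=3: input=5 -> V=0 FIRE
t=4: input=3 -> V=12
t=5: input=3 -> V=0 FIRE
t=6: input=2 -> V=8
t=7: input=1 -> V=11
t=8: input=5 -> V=0 FIRE
t=9: input=5 -> V=0 FIRE
t=10: input=2 -> V=8
t=11: input=1 -> V=11
t=12: input=1 -> V=13
t=13: input=1 -> V=15

Answer: 8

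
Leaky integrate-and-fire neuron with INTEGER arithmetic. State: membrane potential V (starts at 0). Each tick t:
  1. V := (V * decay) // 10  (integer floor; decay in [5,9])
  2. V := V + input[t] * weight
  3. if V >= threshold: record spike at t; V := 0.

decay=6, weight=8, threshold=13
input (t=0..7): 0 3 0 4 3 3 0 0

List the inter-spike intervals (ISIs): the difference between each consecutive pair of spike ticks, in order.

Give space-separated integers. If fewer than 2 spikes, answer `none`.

t=0: input=0 -> V=0
t=1: input=3 -> V=0 FIRE
t=2: input=0 -> V=0
t=3: input=4 -> V=0 FIRE
t=4: input=3 -> V=0 FIRE
t=5: input=3 -> V=0 FIRE
t=6: input=0 -> V=0
t=7: input=0 -> V=0

Answer: 2 1 1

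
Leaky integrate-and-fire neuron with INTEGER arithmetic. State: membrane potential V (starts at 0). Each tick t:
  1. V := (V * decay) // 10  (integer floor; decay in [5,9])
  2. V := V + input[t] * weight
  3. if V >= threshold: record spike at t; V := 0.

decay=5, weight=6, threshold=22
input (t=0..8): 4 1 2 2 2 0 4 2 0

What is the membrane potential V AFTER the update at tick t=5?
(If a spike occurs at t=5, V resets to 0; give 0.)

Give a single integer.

Answer: 10

Derivation:
t=0: input=4 -> V=0 FIRE
t=1: input=1 -> V=6
t=2: input=2 -> V=15
t=3: input=2 -> V=19
t=4: input=2 -> V=21
t=5: input=0 -> V=10
t=6: input=4 -> V=0 FIRE
t=7: input=2 -> V=12
t=8: input=0 -> V=6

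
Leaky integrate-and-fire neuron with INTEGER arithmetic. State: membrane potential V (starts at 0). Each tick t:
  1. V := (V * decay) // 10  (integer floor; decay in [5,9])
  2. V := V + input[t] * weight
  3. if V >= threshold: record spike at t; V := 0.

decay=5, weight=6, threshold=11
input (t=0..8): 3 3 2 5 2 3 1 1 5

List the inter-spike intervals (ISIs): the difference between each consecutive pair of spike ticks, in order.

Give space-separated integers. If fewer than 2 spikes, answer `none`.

Answer: 1 1 1 1 1 3

Derivation:
t=0: input=3 -> V=0 FIRE
t=1: input=3 -> V=0 FIRE
t=2: input=2 -> V=0 FIRE
t=3: input=5 -> V=0 FIRE
t=4: input=2 -> V=0 FIRE
t=5: input=3 -> V=0 FIRE
t=6: input=1 -> V=6
t=7: input=1 -> V=9
t=8: input=5 -> V=0 FIRE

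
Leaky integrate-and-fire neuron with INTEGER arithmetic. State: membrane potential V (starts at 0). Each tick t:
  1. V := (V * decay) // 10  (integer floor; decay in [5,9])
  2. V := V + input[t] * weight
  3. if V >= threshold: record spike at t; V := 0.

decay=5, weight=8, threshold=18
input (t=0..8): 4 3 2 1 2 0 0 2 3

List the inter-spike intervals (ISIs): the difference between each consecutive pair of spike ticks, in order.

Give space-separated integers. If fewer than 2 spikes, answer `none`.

Answer: 1 3 4

Derivation:
t=0: input=4 -> V=0 FIRE
t=1: input=3 -> V=0 FIRE
t=2: input=2 -> V=16
t=3: input=1 -> V=16
t=4: input=2 -> V=0 FIRE
t=5: input=0 -> V=0
t=6: input=0 -> V=0
t=7: input=2 -> V=16
t=8: input=3 -> V=0 FIRE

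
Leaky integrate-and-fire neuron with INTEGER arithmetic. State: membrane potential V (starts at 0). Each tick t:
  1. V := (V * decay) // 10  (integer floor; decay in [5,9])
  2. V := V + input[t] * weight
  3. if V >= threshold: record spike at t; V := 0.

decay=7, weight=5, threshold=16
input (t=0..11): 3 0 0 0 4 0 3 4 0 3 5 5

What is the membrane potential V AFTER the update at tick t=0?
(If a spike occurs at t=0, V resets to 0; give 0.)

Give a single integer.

Answer: 15

Derivation:
t=0: input=3 -> V=15
t=1: input=0 -> V=10
t=2: input=0 -> V=7
t=3: input=0 -> V=4
t=4: input=4 -> V=0 FIRE
t=5: input=0 -> V=0
t=6: input=3 -> V=15
t=7: input=4 -> V=0 FIRE
t=8: input=0 -> V=0
t=9: input=3 -> V=15
t=10: input=5 -> V=0 FIRE
t=11: input=5 -> V=0 FIRE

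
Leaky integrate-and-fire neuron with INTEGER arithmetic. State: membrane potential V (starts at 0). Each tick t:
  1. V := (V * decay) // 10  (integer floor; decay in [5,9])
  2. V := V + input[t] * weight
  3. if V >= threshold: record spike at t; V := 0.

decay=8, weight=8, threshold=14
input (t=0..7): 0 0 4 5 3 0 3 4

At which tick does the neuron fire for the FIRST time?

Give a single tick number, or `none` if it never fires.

Answer: 2

Derivation:
t=0: input=0 -> V=0
t=1: input=0 -> V=0
t=2: input=4 -> V=0 FIRE
t=3: input=5 -> V=0 FIRE
t=4: input=3 -> V=0 FIRE
t=5: input=0 -> V=0
t=6: input=3 -> V=0 FIRE
t=7: input=4 -> V=0 FIRE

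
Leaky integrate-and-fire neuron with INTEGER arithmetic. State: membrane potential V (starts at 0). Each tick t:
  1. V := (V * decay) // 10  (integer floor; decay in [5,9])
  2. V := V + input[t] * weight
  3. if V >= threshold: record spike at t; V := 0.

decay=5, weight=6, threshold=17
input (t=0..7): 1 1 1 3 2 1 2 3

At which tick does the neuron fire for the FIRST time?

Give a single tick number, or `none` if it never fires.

Answer: 3

Derivation:
t=0: input=1 -> V=6
t=1: input=1 -> V=9
t=2: input=1 -> V=10
t=3: input=3 -> V=0 FIRE
t=4: input=2 -> V=12
t=5: input=1 -> V=12
t=6: input=2 -> V=0 FIRE
t=7: input=3 -> V=0 FIRE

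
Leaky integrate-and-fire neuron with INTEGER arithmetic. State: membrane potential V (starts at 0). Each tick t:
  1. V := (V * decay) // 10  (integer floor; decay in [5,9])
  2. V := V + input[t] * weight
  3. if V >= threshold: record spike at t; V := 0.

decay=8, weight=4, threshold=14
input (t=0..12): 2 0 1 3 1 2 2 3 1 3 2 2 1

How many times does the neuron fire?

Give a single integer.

Answer: 4

Derivation:
t=0: input=2 -> V=8
t=1: input=0 -> V=6
t=2: input=1 -> V=8
t=3: input=3 -> V=0 FIRE
t=4: input=1 -> V=4
t=5: input=2 -> V=11
t=6: input=2 -> V=0 FIRE
t=7: input=3 -> V=12
t=8: input=1 -> V=13
t=9: input=3 -> V=0 FIRE
t=10: input=2 -> V=8
t=11: input=2 -> V=0 FIRE
t=12: input=1 -> V=4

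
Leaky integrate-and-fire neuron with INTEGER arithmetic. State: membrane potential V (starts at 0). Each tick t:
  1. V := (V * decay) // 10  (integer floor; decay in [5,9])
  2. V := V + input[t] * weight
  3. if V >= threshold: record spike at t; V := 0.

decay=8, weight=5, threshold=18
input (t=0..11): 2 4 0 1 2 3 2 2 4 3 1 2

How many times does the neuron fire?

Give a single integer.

Answer: 5

Derivation:
t=0: input=2 -> V=10
t=1: input=4 -> V=0 FIRE
t=2: input=0 -> V=0
t=3: input=1 -> V=5
t=4: input=2 -> V=14
t=5: input=3 -> V=0 FIRE
t=6: input=2 -> V=10
t=7: input=2 -> V=0 FIRE
t=8: input=4 -> V=0 FIRE
t=9: input=3 -> V=15
t=10: input=1 -> V=17
t=11: input=2 -> V=0 FIRE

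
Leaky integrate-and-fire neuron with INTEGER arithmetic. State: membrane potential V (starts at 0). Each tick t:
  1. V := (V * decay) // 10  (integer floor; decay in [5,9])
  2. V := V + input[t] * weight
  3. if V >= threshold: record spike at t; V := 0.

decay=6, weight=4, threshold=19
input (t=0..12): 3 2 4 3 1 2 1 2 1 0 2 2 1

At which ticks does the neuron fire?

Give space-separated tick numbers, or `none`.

Answer: 2

Derivation:
t=0: input=3 -> V=12
t=1: input=2 -> V=15
t=2: input=4 -> V=0 FIRE
t=3: input=3 -> V=12
t=4: input=1 -> V=11
t=5: input=2 -> V=14
t=6: input=1 -> V=12
t=7: input=2 -> V=15
t=8: input=1 -> V=13
t=9: input=0 -> V=7
t=10: input=2 -> V=12
t=11: input=2 -> V=15
t=12: input=1 -> V=13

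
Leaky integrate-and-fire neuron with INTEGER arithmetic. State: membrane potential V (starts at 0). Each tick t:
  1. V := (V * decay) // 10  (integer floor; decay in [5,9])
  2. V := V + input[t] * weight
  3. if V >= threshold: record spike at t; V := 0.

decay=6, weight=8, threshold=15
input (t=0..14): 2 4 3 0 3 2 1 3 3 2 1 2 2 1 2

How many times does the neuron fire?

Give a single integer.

t=0: input=2 -> V=0 FIRE
t=1: input=4 -> V=0 FIRE
t=2: input=3 -> V=0 FIRE
t=3: input=0 -> V=0
t=4: input=3 -> V=0 FIRE
t=5: input=2 -> V=0 FIRE
t=6: input=1 -> V=8
t=7: input=3 -> V=0 FIRE
t=8: input=3 -> V=0 FIRE
t=9: input=2 -> V=0 FIRE
t=10: input=1 -> V=8
t=11: input=2 -> V=0 FIRE
t=12: input=2 -> V=0 FIRE
t=13: input=1 -> V=8
t=14: input=2 -> V=0 FIRE

Answer: 11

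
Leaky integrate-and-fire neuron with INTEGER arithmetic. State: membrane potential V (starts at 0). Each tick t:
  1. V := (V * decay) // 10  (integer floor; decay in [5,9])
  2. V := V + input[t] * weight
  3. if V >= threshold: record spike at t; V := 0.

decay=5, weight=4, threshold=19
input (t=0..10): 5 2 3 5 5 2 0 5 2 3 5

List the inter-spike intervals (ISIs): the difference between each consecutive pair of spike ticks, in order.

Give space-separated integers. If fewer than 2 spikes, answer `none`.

Answer: 3 1 3 3

Derivation:
t=0: input=5 -> V=0 FIRE
t=1: input=2 -> V=8
t=2: input=3 -> V=16
t=3: input=5 -> V=0 FIRE
t=4: input=5 -> V=0 FIRE
t=5: input=2 -> V=8
t=6: input=0 -> V=4
t=7: input=5 -> V=0 FIRE
t=8: input=2 -> V=8
t=9: input=3 -> V=16
t=10: input=5 -> V=0 FIRE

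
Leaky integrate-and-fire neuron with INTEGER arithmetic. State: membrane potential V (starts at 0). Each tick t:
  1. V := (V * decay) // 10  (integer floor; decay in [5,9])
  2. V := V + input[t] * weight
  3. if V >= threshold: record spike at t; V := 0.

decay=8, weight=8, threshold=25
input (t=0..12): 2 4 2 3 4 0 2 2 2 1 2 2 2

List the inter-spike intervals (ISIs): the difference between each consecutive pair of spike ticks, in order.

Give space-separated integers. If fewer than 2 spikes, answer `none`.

Answer: 2 1 3 3 2

Derivation:
t=0: input=2 -> V=16
t=1: input=4 -> V=0 FIRE
t=2: input=2 -> V=16
t=3: input=3 -> V=0 FIRE
t=4: input=4 -> V=0 FIRE
t=5: input=0 -> V=0
t=6: input=2 -> V=16
t=7: input=2 -> V=0 FIRE
t=8: input=2 -> V=16
t=9: input=1 -> V=20
t=10: input=2 -> V=0 FIRE
t=11: input=2 -> V=16
t=12: input=2 -> V=0 FIRE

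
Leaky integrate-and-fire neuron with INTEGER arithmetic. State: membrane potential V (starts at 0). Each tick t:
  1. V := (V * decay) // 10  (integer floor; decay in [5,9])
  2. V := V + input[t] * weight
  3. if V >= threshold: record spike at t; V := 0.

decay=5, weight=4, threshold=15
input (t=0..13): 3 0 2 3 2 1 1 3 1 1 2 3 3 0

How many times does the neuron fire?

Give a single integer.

t=0: input=3 -> V=12
t=1: input=0 -> V=6
t=2: input=2 -> V=11
t=3: input=3 -> V=0 FIRE
t=4: input=2 -> V=8
t=5: input=1 -> V=8
t=6: input=1 -> V=8
t=7: input=3 -> V=0 FIRE
t=8: input=1 -> V=4
t=9: input=1 -> V=6
t=10: input=2 -> V=11
t=11: input=3 -> V=0 FIRE
t=12: input=3 -> V=12
t=13: input=0 -> V=6

Answer: 3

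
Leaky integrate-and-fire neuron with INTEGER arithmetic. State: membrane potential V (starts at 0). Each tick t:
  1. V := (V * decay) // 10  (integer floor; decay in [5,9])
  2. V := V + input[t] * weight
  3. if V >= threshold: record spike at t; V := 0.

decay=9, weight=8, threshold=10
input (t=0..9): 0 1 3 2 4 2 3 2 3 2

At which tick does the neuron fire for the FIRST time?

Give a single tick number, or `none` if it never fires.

Answer: 2

Derivation:
t=0: input=0 -> V=0
t=1: input=1 -> V=8
t=2: input=3 -> V=0 FIRE
t=3: input=2 -> V=0 FIRE
t=4: input=4 -> V=0 FIRE
t=5: input=2 -> V=0 FIRE
t=6: input=3 -> V=0 FIRE
t=7: input=2 -> V=0 FIRE
t=8: input=3 -> V=0 FIRE
t=9: input=2 -> V=0 FIRE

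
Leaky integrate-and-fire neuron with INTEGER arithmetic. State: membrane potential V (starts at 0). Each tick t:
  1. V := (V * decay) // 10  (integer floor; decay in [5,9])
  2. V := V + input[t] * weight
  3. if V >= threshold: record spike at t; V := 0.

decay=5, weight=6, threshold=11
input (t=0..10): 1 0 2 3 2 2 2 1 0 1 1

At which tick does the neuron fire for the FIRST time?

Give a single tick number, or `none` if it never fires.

t=0: input=1 -> V=6
t=1: input=0 -> V=3
t=2: input=2 -> V=0 FIRE
t=3: input=3 -> V=0 FIRE
t=4: input=2 -> V=0 FIRE
t=5: input=2 -> V=0 FIRE
t=6: input=2 -> V=0 FIRE
t=7: input=1 -> V=6
t=8: input=0 -> V=3
t=9: input=1 -> V=7
t=10: input=1 -> V=9

Answer: 2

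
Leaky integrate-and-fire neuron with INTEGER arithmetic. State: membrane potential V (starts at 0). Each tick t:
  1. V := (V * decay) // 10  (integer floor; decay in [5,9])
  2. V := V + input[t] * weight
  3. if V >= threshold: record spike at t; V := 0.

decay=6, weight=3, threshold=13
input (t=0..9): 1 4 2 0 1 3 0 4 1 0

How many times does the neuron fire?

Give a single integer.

Answer: 2

Derivation:
t=0: input=1 -> V=3
t=1: input=4 -> V=0 FIRE
t=2: input=2 -> V=6
t=3: input=0 -> V=3
t=4: input=1 -> V=4
t=5: input=3 -> V=11
t=6: input=0 -> V=6
t=7: input=4 -> V=0 FIRE
t=8: input=1 -> V=3
t=9: input=0 -> V=1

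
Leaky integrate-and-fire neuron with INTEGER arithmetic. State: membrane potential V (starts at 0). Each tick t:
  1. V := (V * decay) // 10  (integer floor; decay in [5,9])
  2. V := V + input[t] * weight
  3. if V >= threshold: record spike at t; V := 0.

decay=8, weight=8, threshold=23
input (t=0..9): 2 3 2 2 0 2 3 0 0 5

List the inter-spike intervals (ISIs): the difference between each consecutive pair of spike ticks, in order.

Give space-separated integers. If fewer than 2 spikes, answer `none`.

Answer: 2 3 3

Derivation:
t=0: input=2 -> V=16
t=1: input=3 -> V=0 FIRE
t=2: input=2 -> V=16
t=3: input=2 -> V=0 FIRE
t=4: input=0 -> V=0
t=5: input=2 -> V=16
t=6: input=3 -> V=0 FIRE
t=7: input=0 -> V=0
t=8: input=0 -> V=0
t=9: input=5 -> V=0 FIRE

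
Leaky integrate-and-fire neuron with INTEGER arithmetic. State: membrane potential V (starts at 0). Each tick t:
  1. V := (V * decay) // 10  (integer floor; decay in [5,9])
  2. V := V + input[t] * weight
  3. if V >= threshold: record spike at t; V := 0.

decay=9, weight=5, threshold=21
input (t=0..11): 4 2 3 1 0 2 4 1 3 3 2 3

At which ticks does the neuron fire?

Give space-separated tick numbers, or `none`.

Answer: 1 5 7 9 11

Derivation:
t=0: input=4 -> V=20
t=1: input=2 -> V=0 FIRE
t=2: input=3 -> V=15
t=3: input=1 -> V=18
t=4: input=0 -> V=16
t=5: input=2 -> V=0 FIRE
t=6: input=4 -> V=20
t=7: input=1 -> V=0 FIRE
t=8: input=3 -> V=15
t=9: input=3 -> V=0 FIRE
t=10: input=2 -> V=10
t=11: input=3 -> V=0 FIRE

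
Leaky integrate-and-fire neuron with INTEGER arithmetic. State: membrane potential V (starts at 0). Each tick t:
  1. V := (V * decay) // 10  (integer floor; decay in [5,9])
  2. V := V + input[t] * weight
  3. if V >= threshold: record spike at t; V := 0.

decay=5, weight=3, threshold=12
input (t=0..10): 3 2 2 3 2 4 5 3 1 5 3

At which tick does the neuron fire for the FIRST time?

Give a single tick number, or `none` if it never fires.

Answer: 3

Derivation:
t=0: input=3 -> V=9
t=1: input=2 -> V=10
t=2: input=2 -> V=11
t=3: input=3 -> V=0 FIRE
t=4: input=2 -> V=6
t=5: input=4 -> V=0 FIRE
t=6: input=5 -> V=0 FIRE
t=7: input=3 -> V=9
t=8: input=1 -> V=7
t=9: input=5 -> V=0 FIRE
t=10: input=3 -> V=9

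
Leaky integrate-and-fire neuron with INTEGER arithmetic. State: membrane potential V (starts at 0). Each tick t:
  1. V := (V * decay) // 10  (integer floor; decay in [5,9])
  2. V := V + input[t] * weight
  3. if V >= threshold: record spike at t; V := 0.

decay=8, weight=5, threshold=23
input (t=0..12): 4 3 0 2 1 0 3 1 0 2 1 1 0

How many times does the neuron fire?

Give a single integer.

Answer: 2

Derivation:
t=0: input=4 -> V=20
t=1: input=3 -> V=0 FIRE
t=2: input=0 -> V=0
t=3: input=2 -> V=10
t=4: input=1 -> V=13
t=5: input=0 -> V=10
t=6: input=3 -> V=0 FIRE
t=7: input=1 -> V=5
t=8: input=0 -> V=4
t=9: input=2 -> V=13
t=10: input=1 -> V=15
t=11: input=1 -> V=17
t=12: input=0 -> V=13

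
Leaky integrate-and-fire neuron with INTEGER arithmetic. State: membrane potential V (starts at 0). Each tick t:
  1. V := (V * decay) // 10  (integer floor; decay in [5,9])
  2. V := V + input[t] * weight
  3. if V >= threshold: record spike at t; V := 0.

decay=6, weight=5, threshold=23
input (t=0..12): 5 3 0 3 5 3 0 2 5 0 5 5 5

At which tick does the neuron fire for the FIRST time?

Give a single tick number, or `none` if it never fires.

t=0: input=5 -> V=0 FIRE
t=1: input=3 -> V=15
t=2: input=0 -> V=9
t=3: input=3 -> V=20
t=4: input=5 -> V=0 FIRE
t=5: input=3 -> V=15
t=6: input=0 -> V=9
t=7: input=2 -> V=15
t=8: input=5 -> V=0 FIRE
t=9: input=0 -> V=0
t=10: input=5 -> V=0 FIRE
t=11: input=5 -> V=0 FIRE
t=12: input=5 -> V=0 FIRE

Answer: 0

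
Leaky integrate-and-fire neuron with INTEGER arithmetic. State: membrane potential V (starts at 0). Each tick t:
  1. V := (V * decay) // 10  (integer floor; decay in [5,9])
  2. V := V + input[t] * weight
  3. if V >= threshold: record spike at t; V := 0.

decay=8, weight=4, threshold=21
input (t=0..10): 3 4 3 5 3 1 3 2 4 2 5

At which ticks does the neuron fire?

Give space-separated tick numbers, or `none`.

Answer: 1 3 6 8 10

Derivation:
t=0: input=3 -> V=12
t=1: input=4 -> V=0 FIRE
t=2: input=3 -> V=12
t=3: input=5 -> V=0 FIRE
t=4: input=3 -> V=12
t=5: input=1 -> V=13
t=6: input=3 -> V=0 FIRE
t=7: input=2 -> V=8
t=8: input=4 -> V=0 FIRE
t=9: input=2 -> V=8
t=10: input=5 -> V=0 FIRE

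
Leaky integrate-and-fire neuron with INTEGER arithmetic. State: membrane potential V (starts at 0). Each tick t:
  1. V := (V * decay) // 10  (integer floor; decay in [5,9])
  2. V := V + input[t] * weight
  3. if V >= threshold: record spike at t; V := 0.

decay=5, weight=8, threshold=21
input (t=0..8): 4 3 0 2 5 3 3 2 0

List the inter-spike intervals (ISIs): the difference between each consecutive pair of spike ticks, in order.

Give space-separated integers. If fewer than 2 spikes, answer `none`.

t=0: input=4 -> V=0 FIRE
t=1: input=3 -> V=0 FIRE
t=2: input=0 -> V=0
t=3: input=2 -> V=16
t=4: input=5 -> V=0 FIRE
t=5: input=3 -> V=0 FIRE
t=6: input=3 -> V=0 FIRE
t=7: input=2 -> V=16
t=8: input=0 -> V=8

Answer: 1 3 1 1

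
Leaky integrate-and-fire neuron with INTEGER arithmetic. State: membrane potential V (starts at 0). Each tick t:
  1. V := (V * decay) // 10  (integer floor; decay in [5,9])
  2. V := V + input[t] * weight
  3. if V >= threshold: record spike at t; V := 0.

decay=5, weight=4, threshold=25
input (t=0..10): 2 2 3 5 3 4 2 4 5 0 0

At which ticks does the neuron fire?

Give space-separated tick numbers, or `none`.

t=0: input=2 -> V=8
t=1: input=2 -> V=12
t=2: input=3 -> V=18
t=3: input=5 -> V=0 FIRE
t=4: input=3 -> V=12
t=5: input=4 -> V=22
t=6: input=2 -> V=19
t=7: input=4 -> V=0 FIRE
t=8: input=5 -> V=20
t=9: input=0 -> V=10
t=10: input=0 -> V=5

Answer: 3 7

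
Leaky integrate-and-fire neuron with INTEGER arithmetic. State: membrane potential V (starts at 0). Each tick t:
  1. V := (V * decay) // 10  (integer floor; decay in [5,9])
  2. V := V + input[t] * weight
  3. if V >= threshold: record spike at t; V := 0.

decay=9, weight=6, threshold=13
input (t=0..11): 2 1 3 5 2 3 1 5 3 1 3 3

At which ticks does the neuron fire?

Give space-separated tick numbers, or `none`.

t=0: input=2 -> V=12
t=1: input=1 -> V=0 FIRE
t=2: input=3 -> V=0 FIRE
t=3: input=5 -> V=0 FIRE
t=4: input=2 -> V=12
t=5: input=3 -> V=0 FIRE
t=6: input=1 -> V=6
t=7: input=5 -> V=0 FIRE
t=8: input=3 -> V=0 FIRE
t=9: input=1 -> V=6
t=10: input=3 -> V=0 FIRE
t=11: input=3 -> V=0 FIRE

Answer: 1 2 3 5 7 8 10 11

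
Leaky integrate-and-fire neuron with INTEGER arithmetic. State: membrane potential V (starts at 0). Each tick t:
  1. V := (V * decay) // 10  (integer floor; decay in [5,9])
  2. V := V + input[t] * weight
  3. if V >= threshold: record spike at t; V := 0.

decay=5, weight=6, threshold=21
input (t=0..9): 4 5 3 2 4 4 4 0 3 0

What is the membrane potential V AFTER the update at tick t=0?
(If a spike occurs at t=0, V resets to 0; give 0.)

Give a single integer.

t=0: input=4 -> V=0 FIRE
t=1: input=5 -> V=0 FIRE
t=2: input=3 -> V=18
t=3: input=2 -> V=0 FIRE
t=4: input=4 -> V=0 FIRE
t=5: input=4 -> V=0 FIRE
t=6: input=4 -> V=0 FIRE
t=7: input=0 -> V=0
t=8: input=3 -> V=18
t=9: input=0 -> V=9

Answer: 0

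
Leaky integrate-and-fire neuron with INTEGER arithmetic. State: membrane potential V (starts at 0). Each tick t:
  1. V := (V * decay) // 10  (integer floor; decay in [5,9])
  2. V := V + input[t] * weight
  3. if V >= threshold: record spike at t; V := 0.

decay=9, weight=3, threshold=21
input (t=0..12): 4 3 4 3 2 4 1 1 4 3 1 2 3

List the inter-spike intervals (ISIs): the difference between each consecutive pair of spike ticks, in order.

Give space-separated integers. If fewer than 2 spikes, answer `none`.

t=0: input=4 -> V=12
t=1: input=3 -> V=19
t=2: input=4 -> V=0 FIRE
t=3: input=3 -> V=9
t=4: input=2 -> V=14
t=5: input=4 -> V=0 FIRE
t=6: input=1 -> V=3
t=7: input=1 -> V=5
t=8: input=4 -> V=16
t=9: input=3 -> V=0 FIRE
t=10: input=1 -> V=3
t=11: input=2 -> V=8
t=12: input=3 -> V=16

Answer: 3 4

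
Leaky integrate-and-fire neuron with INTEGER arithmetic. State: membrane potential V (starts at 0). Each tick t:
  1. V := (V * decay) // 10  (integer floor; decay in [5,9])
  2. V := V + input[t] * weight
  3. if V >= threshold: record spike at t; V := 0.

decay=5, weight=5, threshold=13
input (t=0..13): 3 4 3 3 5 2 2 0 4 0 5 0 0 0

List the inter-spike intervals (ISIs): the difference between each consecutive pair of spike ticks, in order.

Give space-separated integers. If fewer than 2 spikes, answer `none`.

Answer: 1 1 1 1 2 2 2

Derivation:
t=0: input=3 -> V=0 FIRE
t=1: input=4 -> V=0 FIRE
t=2: input=3 -> V=0 FIRE
t=3: input=3 -> V=0 FIRE
t=4: input=5 -> V=0 FIRE
t=5: input=2 -> V=10
t=6: input=2 -> V=0 FIRE
t=7: input=0 -> V=0
t=8: input=4 -> V=0 FIRE
t=9: input=0 -> V=0
t=10: input=5 -> V=0 FIRE
t=11: input=0 -> V=0
t=12: input=0 -> V=0
t=13: input=0 -> V=0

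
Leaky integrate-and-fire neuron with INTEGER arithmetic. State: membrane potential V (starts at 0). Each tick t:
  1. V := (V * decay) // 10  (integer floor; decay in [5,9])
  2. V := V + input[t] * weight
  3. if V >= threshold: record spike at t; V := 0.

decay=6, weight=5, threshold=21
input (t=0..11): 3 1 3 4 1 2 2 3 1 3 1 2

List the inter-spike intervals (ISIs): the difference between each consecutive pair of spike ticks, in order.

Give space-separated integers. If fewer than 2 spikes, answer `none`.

Answer: 4 3

Derivation:
t=0: input=3 -> V=15
t=1: input=1 -> V=14
t=2: input=3 -> V=0 FIRE
t=3: input=4 -> V=20
t=4: input=1 -> V=17
t=5: input=2 -> V=20
t=6: input=2 -> V=0 FIRE
t=7: input=3 -> V=15
t=8: input=1 -> V=14
t=9: input=3 -> V=0 FIRE
t=10: input=1 -> V=5
t=11: input=2 -> V=13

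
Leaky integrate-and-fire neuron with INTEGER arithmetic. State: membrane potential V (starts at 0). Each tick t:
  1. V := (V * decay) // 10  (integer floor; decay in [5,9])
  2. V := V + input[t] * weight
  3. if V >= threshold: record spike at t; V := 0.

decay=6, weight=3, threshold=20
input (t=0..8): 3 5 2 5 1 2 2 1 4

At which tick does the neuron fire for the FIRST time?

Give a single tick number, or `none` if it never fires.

t=0: input=3 -> V=9
t=1: input=5 -> V=0 FIRE
t=2: input=2 -> V=6
t=3: input=5 -> V=18
t=4: input=1 -> V=13
t=5: input=2 -> V=13
t=6: input=2 -> V=13
t=7: input=1 -> V=10
t=8: input=4 -> V=18

Answer: 1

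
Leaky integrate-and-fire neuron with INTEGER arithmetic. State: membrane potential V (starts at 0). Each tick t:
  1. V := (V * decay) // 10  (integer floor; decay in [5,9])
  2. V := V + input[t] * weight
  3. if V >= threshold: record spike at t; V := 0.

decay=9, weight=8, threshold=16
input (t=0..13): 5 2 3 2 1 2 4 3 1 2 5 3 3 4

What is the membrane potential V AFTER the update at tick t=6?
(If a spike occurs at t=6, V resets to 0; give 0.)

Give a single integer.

t=0: input=5 -> V=0 FIRE
t=1: input=2 -> V=0 FIRE
t=2: input=3 -> V=0 FIRE
t=3: input=2 -> V=0 FIRE
t=4: input=1 -> V=8
t=5: input=2 -> V=0 FIRE
t=6: input=4 -> V=0 FIRE
t=7: input=3 -> V=0 FIRE
t=8: input=1 -> V=8
t=9: input=2 -> V=0 FIRE
t=10: input=5 -> V=0 FIRE
t=11: input=3 -> V=0 FIRE
t=12: input=3 -> V=0 FIRE
t=13: input=4 -> V=0 FIRE

Answer: 0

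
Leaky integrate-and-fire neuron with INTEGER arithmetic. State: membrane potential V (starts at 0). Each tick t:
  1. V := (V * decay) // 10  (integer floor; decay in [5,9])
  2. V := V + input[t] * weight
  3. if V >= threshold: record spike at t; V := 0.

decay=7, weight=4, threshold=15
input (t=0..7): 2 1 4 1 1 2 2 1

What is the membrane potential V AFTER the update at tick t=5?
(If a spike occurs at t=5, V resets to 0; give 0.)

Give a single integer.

t=0: input=2 -> V=8
t=1: input=1 -> V=9
t=2: input=4 -> V=0 FIRE
t=3: input=1 -> V=4
t=4: input=1 -> V=6
t=5: input=2 -> V=12
t=6: input=2 -> V=0 FIRE
t=7: input=1 -> V=4

Answer: 12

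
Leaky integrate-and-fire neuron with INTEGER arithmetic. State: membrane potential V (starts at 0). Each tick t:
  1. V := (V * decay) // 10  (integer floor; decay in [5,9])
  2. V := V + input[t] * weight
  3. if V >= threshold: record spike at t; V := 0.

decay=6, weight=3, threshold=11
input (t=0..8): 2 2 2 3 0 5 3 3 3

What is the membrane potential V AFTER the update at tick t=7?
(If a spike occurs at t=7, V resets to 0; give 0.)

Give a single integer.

Answer: 0

Derivation:
t=0: input=2 -> V=6
t=1: input=2 -> V=9
t=2: input=2 -> V=0 FIRE
t=3: input=3 -> V=9
t=4: input=0 -> V=5
t=5: input=5 -> V=0 FIRE
t=6: input=3 -> V=9
t=7: input=3 -> V=0 FIRE
t=8: input=3 -> V=9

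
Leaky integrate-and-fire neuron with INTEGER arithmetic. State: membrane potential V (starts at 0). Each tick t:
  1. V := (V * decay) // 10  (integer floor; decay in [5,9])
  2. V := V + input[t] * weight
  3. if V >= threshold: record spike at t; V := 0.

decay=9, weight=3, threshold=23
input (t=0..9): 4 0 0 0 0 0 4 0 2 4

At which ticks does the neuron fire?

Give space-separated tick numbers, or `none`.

Answer: 9

Derivation:
t=0: input=4 -> V=12
t=1: input=0 -> V=10
t=2: input=0 -> V=9
t=3: input=0 -> V=8
t=4: input=0 -> V=7
t=5: input=0 -> V=6
t=6: input=4 -> V=17
t=7: input=0 -> V=15
t=8: input=2 -> V=19
t=9: input=4 -> V=0 FIRE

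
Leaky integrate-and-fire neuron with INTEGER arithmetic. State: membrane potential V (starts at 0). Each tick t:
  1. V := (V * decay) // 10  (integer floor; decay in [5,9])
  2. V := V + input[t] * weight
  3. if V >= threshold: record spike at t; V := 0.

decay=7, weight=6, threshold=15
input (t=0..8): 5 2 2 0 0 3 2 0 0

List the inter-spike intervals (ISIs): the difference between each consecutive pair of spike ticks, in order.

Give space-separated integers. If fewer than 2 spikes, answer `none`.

t=0: input=5 -> V=0 FIRE
t=1: input=2 -> V=12
t=2: input=2 -> V=0 FIRE
t=3: input=0 -> V=0
t=4: input=0 -> V=0
t=5: input=3 -> V=0 FIRE
t=6: input=2 -> V=12
t=7: input=0 -> V=8
t=8: input=0 -> V=5

Answer: 2 3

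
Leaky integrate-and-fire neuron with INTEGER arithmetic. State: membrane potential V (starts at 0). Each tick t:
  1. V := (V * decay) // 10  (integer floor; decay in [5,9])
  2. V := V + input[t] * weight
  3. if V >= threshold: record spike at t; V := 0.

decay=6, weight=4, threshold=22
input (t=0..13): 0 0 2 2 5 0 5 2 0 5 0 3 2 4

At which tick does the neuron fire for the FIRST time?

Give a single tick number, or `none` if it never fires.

Answer: 4

Derivation:
t=0: input=0 -> V=0
t=1: input=0 -> V=0
t=2: input=2 -> V=8
t=3: input=2 -> V=12
t=4: input=5 -> V=0 FIRE
t=5: input=0 -> V=0
t=6: input=5 -> V=20
t=7: input=2 -> V=20
t=8: input=0 -> V=12
t=9: input=5 -> V=0 FIRE
t=10: input=0 -> V=0
t=11: input=3 -> V=12
t=12: input=2 -> V=15
t=13: input=4 -> V=0 FIRE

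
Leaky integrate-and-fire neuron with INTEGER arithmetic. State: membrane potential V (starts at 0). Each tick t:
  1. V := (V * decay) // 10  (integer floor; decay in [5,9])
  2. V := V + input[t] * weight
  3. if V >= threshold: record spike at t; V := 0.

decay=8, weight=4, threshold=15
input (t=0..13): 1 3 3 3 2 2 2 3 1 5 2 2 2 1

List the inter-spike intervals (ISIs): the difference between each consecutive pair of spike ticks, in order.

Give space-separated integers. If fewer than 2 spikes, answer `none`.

Answer: 2 3 3 3

Derivation:
t=0: input=1 -> V=4
t=1: input=3 -> V=0 FIRE
t=2: input=3 -> V=12
t=3: input=3 -> V=0 FIRE
t=4: input=2 -> V=8
t=5: input=2 -> V=14
t=6: input=2 -> V=0 FIRE
t=7: input=3 -> V=12
t=8: input=1 -> V=13
t=9: input=5 -> V=0 FIRE
t=10: input=2 -> V=8
t=11: input=2 -> V=14
t=12: input=2 -> V=0 FIRE
t=13: input=1 -> V=4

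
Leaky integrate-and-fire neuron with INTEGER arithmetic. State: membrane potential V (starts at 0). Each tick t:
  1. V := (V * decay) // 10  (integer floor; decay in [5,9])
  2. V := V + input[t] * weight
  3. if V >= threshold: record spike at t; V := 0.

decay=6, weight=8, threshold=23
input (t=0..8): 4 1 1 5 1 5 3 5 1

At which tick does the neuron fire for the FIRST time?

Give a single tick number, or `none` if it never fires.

Answer: 0

Derivation:
t=0: input=4 -> V=0 FIRE
t=1: input=1 -> V=8
t=2: input=1 -> V=12
t=3: input=5 -> V=0 FIRE
t=4: input=1 -> V=8
t=5: input=5 -> V=0 FIRE
t=6: input=3 -> V=0 FIRE
t=7: input=5 -> V=0 FIRE
t=8: input=1 -> V=8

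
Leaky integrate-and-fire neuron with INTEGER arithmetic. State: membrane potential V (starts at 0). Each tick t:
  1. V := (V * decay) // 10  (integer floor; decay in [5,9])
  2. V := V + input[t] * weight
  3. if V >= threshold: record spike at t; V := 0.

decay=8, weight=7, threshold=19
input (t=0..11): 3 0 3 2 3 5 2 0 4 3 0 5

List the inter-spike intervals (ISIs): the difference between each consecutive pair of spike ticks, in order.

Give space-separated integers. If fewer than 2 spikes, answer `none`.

t=0: input=3 -> V=0 FIRE
t=1: input=0 -> V=0
t=2: input=3 -> V=0 FIRE
t=3: input=2 -> V=14
t=4: input=3 -> V=0 FIRE
t=5: input=5 -> V=0 FIRE
t=6: input=2 -> V=14
t=7: input=0 -> V=11
t=8: input=4 -> V=0 FIRE
t=9: input=3 -> V=0 FIRE
t=10: input=0 -> V=0
t=11: input=5 -> V=0 FIRE

Answer: 2 2 1 3 1 2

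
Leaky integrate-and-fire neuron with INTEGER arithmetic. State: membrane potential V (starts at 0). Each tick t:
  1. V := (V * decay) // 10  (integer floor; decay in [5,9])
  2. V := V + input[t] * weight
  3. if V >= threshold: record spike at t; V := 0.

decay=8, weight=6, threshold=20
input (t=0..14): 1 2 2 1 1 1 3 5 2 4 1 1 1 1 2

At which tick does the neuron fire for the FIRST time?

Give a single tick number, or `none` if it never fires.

Answer: 2

Derivation:
t=0: input=1 -> V=6
t=1: input=2 -> V=16
t=2: input=2 -> V=0 FIRE
t=3: input=1 -> V=6
t=4: input=1 -> V=10
t=5: input=1 -> V=14
t=6: input=3 -> V=0 FIRE
t=7: input=5 -> V=0 FIRE
t=8: input=2 -> V=12
t=9: input=4 -> V=0 FIRE
t=10: input=1 -> V=6
t=11: input=1 -> V=10
t=12: input=1 -> V=14
t=13: input=1 -> V=17
t=14: input=2 -> V=0 FIRE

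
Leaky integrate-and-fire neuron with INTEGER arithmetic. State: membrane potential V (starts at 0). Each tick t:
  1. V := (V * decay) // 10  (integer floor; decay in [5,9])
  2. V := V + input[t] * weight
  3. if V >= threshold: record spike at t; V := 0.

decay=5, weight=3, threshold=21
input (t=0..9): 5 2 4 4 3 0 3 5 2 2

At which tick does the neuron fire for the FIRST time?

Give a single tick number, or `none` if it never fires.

t=0: input=5 -> V=15
t=1: input=2 -> V=13
t=2: input=4 -> V=18
t=3: input=4 -> V=0 FIRE
t=4: input=3 -> V=9
t=5: input=0 -> V=4
t=6: input=3 -> V=11
t=7: input=5 -> V=20
t=8: input=2 -> V=16
t=9: input=2 -> V=14

Answer: 3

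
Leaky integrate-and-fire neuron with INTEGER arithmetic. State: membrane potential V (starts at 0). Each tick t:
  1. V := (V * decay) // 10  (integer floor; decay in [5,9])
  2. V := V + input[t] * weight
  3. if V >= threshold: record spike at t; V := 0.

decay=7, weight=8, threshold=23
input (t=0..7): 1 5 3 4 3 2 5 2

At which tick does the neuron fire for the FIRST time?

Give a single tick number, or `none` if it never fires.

t=0: input=1 -> V=8
t=1: input=5 -> V=0 FIRE
t=2: input=3 -> V=0 FIRE
t=3: input=4 -> V=0 FIRE
t=4: input=3 -> V=0 FIRE
t=5: input=2 -> V=16
t=6: input=5 -> V=0 FIRE
t=7: input=2 -> V=16

Answer: 1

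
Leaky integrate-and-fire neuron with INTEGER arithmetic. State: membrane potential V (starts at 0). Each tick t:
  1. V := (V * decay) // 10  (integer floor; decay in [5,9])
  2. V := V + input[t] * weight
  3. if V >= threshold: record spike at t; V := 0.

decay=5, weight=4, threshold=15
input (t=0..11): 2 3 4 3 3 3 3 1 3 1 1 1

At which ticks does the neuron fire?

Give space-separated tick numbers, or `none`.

t=0: input=2 -> V=8
t=1: input=3 -> V=0 FIRE
t=2: input=4 -> V=0 FIRE
t=3: input=3 -> V=12
t=4: input=3 -> V=0 FIRE
t=5: input=3 -> V=12
t=6: input=3 -> V=0 FIRE
t=7: input=1 -> V=4
t=8: input=3 -> V=14
t=9: input=1 -> V=11
t=10: input=1 -> V=9
t=11: input=1 -> V=8

Answer: 1 2 4 6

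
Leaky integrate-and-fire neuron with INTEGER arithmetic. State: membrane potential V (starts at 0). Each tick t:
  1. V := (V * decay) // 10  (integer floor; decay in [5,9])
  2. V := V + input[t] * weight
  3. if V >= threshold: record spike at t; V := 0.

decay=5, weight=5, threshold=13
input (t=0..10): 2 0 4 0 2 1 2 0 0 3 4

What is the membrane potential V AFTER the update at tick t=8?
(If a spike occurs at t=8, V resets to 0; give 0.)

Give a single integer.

t=0: input=2 -> V=10
t=1: input=0 -> V=5
t=2: input=4 -> V=0 FIRE
t=3: input=0 -> V=0
t=4: input=2 -> V=10
t=5: input=1 -> V=10
t=6: input=2 -> V=0 FIRE
t=7: input=0 -> V=0
t=8: input=0 -> V=0
t=9: input=3 -> V=0 FIRE
t=10: input=4 -> V=0 FIRE

Answer: 0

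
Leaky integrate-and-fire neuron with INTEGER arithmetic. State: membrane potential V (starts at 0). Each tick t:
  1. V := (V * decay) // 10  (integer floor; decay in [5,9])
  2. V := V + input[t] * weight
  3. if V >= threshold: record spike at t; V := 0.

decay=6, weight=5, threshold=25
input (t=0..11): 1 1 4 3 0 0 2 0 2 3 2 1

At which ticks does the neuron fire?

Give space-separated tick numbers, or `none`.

Answer: 3

Derivation:
t=0: input=1 -> V=5
t=1: input=1 -> V=8
t=2: input=4 -> V=24
t=3: input=3 -> V=0 FIRE
t=4: input=0 -> V=0
t=5: input=0 -> V=0
t=6: input=2 -> V=10
t=7: input=0 -> V=6
t=8: input=2 -> V=13
t=9: input=3 -> V=22
t=10: input=2 -> V=23
t=11: input=1 -> V=18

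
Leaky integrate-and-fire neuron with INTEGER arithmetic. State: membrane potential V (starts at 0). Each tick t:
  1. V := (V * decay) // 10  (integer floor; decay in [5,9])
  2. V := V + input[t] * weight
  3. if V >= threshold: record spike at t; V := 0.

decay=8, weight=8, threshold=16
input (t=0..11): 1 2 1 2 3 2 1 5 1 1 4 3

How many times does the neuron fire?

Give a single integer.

t=0: input=1 -> V=8
t=1: input=2 -> V=0 FIRE
t=2: input=1 -> V=8
t=3: input=2 -> V=0 FIRE
t=4: input=3 -> V=0 FIRE
t=5: input=2 -> V=0 FIRE
t=6: input=1 -> V=8
t=7: input=5 -> V=0 FIRE
t=8: input=1 -> V=8
t=9: input=1 -> V=14
t=10: input=4 -> V=0 FIRE
t=11: input=3 -> V=0 FIRE

Answer: 7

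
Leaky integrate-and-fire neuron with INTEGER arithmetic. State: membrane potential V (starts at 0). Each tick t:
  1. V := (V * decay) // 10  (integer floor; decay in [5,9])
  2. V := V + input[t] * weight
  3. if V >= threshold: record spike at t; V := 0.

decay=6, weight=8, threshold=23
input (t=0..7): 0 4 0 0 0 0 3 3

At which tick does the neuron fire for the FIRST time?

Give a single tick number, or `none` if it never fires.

Answer: 1

Derivation:
t=0: input=0 -> V=0
t=1: input=4 -> V=0 FIRE
t=2: input=0 -> V=0
t=3: input=0 -> V=0
t=4: input=0 -> V=0
t=5: input=0 -> V=0
t=6: input=3 -> V=0 FIRE
t=7: input=3 -> V=0 FIRE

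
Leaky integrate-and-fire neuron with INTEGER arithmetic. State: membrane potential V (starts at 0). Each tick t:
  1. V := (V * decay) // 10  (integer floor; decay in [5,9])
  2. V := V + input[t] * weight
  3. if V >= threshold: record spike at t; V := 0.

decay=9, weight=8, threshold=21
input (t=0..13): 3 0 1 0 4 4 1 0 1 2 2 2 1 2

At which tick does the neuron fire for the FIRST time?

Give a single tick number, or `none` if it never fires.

t=0: input=3 -> V=0 FIRE
t=1: input=0 -> V=0
t=2: input=1 -> V=8
t=3: input=0 -> V=7
t=4: input=4 -> V=0 FIRE
t=5: input=4 -> V=0 FIRE
t=6: input=1 -> V=8
t=7: input=0 -> V=7
t=8: input=1 -> V=14
t=9: input=2 -> V=0 FIRE
t=10: input=2 -> V=16
t=11: input=2 -> V=0 FIRE
t=12: input=1 -> V=8
t=13: input=2 -> V=0 FIRE

Answer: 0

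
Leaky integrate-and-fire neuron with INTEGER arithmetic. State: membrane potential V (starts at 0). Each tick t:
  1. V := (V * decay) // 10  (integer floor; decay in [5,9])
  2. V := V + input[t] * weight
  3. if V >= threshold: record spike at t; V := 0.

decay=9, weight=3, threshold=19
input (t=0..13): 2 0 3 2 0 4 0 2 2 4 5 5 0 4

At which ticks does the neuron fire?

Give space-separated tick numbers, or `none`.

t=0: input=2 -> V=6
t=1: input=0 -> V=5
t=2: input=3 -> V=13
t=3: input=2 -> V=17
t=4: input=0 -> V=15
t=5: input=4 -> V=0 FIRE
t=6: input=0 -> V=0
t=7: input=2 -> V=6
t=8: input=2 -> V=11
t=9: input=4 -> V=0 FIRE
t=10: input=5 -> V=15
t=11: input=5 -> V=0 FIRE
t=12: input=0 -> V=0
t=13: input=4 -> V=12

Answer: 5 9 11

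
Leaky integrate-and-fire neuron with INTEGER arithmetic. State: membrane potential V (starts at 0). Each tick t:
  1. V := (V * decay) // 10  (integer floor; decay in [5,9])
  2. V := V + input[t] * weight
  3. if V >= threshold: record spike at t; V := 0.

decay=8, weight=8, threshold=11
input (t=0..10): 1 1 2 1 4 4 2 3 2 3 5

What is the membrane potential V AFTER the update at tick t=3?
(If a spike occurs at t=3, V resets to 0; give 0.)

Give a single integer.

Answer: 8

Derivation:
t=0: input=1 -> V=8
t=1: input=1 -> V=0 FIRE
t=2: input=2 -> V=0 FIRE
t=3: input=1 -> V=8
t=4: input=4 -> V=0 FIRE
t=5: input=4 -> V=0 FIRE
t=6: input=2 -> V=0 FIRE
t=7: input=3 -> V=0 FIRE
t=8: input=2 -> V=0 FIRE
t=9: input=3 -> V=0 FIRE
t=10: input=5 -> V=0 FIRE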